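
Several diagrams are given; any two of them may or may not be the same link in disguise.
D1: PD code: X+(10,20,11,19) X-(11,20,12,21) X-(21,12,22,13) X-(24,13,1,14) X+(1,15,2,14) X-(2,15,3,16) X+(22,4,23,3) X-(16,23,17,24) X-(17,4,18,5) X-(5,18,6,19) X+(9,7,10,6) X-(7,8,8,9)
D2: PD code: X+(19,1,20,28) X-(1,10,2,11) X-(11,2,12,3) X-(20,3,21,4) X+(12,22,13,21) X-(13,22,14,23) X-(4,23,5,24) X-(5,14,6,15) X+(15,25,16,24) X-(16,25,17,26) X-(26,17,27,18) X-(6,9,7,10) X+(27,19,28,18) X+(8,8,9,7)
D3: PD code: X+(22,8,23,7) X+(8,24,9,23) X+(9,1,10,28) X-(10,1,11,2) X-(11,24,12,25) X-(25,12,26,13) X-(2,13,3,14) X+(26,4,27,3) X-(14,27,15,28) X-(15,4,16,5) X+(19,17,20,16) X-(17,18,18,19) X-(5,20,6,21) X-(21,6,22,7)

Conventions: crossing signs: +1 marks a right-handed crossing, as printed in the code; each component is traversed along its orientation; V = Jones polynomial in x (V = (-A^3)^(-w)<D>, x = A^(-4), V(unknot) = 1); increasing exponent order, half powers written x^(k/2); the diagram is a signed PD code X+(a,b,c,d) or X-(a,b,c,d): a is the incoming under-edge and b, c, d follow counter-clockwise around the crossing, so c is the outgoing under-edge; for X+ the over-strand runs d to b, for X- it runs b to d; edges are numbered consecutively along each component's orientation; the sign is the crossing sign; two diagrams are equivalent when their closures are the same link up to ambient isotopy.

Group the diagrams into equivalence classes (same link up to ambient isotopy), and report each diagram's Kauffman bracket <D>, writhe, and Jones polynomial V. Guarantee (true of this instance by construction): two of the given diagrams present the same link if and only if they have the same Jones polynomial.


grouping into links: {D1, D2, D3}
V(D1) = -x^-6 + x^-5 - x^-4 + 2x^-3 - x^-2 + x^-1  (w -4, c 12, <D> = A^-8 - A^-4 + 2 - A^4 + A^8 - A^12)
D2 (bracket A^-8 - A^-4 + 2 - A^4 + A^8 - A^12; 14 crossings at w = -4): V = -x^-6 + x^-5 - x^-4 + 2x^-3 - x^-2 + x^-1
D3 (bracket A^-8 - A^-4 + 2 - A^4 + A^8 - A^12; 14 crossings at w = -4): V = -x^-6 + x^-5 - x^-4 + 2x^-3 - x^-2 + x^-1
why: all 3 diagrams share one V(x), hence one class


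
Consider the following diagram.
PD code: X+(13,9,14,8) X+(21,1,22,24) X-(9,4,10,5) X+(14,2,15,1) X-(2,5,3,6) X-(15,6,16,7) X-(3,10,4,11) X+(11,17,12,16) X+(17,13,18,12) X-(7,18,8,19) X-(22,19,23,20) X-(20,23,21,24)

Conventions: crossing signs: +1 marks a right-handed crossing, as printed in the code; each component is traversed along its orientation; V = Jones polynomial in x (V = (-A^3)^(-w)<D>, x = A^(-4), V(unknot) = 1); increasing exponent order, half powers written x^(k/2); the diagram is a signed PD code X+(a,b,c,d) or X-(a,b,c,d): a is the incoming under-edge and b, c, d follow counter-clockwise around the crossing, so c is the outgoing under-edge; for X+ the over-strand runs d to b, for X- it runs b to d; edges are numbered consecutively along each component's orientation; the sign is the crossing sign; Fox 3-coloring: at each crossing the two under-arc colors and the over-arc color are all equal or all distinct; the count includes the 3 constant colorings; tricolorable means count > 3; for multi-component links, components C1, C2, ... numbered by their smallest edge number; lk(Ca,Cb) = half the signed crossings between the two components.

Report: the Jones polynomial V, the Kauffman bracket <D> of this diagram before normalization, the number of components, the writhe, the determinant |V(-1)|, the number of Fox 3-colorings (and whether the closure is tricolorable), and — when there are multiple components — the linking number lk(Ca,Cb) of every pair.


V(x) = -x^-3 + x^-2 - x^-1 + 3 - x + x^2 - x^3
bracket: -A^-18 + A^-14 - A^-10 + 3A^-6 - A^-2 + A^2 - A^6, w = -2
1 component, writhe -2, over 12 crossings
det 9, colorings 27 of 3^12 — tricolorable
observation: w = -2 (over 12 crossings) is diagram-only; (-A^3)^(2) removes it from V


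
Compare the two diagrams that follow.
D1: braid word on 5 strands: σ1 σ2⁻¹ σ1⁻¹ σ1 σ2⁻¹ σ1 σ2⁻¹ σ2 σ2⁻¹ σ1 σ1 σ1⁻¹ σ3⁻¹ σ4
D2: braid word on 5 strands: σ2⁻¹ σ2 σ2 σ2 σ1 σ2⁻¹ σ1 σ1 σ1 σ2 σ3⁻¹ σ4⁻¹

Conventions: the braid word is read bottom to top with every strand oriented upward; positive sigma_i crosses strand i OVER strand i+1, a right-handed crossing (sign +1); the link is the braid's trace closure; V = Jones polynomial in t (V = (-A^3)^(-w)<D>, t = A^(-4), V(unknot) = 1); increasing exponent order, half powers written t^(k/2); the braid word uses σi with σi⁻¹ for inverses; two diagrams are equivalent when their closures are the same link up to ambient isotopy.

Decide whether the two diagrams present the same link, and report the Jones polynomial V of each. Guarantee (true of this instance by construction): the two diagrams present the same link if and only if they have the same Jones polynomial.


equivalent: no
V(D1) = -t^-3 + 2t^-2 - 2t^-1 + 3 - 2t + 2t^2 - t^3  (w 0, c 14, <D> = -A^-12 + 2A^-8 - 2A^-4 + 3 - 2A^4 + 2A^8 - A^12)
V(D2) = t^2 - t^3 + 3t^4 - 3t^5 + 3t^6 - 3t^7 + 2t^8 - t^9  (w +4, c 12, <D> = -A^-24 + 2A^-20 - 3A^-16 + 3A^-12 - 3A^-8 + 3A^-4 - 1 + A^4)
why: 2 classes among 2 diagrams; unequal V(t) rules out equality


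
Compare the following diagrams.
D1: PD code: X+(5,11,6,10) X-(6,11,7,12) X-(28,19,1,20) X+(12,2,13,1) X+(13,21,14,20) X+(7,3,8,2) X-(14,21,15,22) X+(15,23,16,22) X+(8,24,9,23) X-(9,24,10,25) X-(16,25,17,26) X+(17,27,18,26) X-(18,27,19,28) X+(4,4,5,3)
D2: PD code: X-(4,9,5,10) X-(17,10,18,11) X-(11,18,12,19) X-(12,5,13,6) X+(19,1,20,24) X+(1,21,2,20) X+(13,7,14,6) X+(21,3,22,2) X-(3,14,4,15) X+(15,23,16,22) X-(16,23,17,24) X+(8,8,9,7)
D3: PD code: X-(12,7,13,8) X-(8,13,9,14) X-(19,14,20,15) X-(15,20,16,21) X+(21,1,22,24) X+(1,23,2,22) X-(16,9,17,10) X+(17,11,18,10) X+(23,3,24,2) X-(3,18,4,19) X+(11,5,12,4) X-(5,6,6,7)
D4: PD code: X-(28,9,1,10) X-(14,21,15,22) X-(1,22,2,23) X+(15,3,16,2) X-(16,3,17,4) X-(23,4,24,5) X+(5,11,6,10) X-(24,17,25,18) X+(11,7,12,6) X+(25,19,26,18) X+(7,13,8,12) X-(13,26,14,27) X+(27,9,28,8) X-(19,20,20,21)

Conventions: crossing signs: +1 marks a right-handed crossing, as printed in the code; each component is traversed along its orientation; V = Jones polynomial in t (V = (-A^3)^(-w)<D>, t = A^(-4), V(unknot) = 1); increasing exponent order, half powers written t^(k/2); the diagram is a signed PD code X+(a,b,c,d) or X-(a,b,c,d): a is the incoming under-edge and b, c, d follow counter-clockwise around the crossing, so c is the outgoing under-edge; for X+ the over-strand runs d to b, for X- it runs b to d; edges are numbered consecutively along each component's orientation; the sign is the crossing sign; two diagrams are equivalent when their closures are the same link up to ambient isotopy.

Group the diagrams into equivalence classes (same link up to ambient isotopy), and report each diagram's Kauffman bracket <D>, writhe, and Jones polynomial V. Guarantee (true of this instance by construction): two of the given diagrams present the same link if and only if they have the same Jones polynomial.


equivalence classes: {D1} | {D2, D3, D4}
D1 (bracket A^6; 14 crossings at w = +2): V = 1
V(D2) = -t^-3 + t^-2 - t^-1 + 3 - t + t^2 - t^3  [12 crossings, <D> = -A^-12 + A^-8 - A^-4 + 3 - A^4 + A^8 - A^12, w = 0]
V(D3) = -t^-3 + t^-2 - t^-1 + 3 - t + t^2 - t^3  [12 crossings, <D> = -A^-18 + A^-14 - A^-10 + 3A^-6 - A^-2 + A^2 - A^6, w = -2]
V(D4) = -t^-3 + t^-2 - t^-1 + 3 - t + t^2 - t^3  [14 crossings, <D> = -A^-18 + A^-14 - A^-10 + 3A^-6 - A^-2 + A^2 - A^6, w = -2]
key observation: 2 classes among 4 diagrams; unequal V(t) rules out equality


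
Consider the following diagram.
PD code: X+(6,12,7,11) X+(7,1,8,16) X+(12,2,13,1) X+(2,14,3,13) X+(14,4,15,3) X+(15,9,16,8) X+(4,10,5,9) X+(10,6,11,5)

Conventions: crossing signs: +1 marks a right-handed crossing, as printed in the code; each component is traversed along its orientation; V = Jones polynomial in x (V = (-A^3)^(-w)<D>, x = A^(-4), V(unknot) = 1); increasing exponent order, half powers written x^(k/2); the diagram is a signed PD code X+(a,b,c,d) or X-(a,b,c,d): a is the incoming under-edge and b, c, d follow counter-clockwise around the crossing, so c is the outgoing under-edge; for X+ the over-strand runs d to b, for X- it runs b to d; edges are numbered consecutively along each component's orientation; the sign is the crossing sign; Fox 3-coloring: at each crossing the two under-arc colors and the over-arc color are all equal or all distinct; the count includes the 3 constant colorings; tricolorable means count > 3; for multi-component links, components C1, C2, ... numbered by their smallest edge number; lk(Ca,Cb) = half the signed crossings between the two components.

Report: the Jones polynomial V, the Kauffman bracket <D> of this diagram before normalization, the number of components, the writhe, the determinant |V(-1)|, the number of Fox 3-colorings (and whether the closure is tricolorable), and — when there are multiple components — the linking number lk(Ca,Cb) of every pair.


V(x) = x^3 + x^5 - x^8
bracket: -A^-8 + A^4 + A^12, w = +8
1 component, writhe +8, over 8 crossings
det 3, colorings 9 of 3^8 — tricolorable
observation: det 3 = |V(-1)|; divisible by 3, so tricolorable


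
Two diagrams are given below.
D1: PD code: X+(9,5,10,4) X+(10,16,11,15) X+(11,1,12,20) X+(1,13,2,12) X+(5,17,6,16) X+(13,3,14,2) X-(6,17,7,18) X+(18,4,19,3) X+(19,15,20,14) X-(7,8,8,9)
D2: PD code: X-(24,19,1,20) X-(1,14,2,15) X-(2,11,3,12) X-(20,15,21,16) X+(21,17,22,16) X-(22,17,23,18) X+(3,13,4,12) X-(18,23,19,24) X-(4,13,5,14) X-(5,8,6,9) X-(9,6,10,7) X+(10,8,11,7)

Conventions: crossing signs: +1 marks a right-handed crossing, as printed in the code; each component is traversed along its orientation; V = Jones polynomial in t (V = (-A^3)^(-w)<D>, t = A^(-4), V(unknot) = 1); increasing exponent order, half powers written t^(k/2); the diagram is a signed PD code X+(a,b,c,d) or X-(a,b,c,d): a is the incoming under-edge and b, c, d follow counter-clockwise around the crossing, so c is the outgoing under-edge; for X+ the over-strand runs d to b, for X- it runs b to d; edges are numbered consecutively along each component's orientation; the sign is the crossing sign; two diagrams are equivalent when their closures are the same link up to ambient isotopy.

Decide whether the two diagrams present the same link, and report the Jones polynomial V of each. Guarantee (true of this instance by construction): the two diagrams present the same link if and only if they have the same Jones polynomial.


same link: no
V(D1) = t^2 + t^4 - t^5 + t^6 - t^7  [10 crossings, <D> = -A^-10 + A^-6 - A^-2 + A^2 + A^10, w = +6]
V(D2) = -t^-4 + t^-3 + t^-1  (w -6, c 12, <D> = A^-14 + A^-6 - A^-2)
note: V(t) takes 2 values over 2 diagrams, fixing the grouping


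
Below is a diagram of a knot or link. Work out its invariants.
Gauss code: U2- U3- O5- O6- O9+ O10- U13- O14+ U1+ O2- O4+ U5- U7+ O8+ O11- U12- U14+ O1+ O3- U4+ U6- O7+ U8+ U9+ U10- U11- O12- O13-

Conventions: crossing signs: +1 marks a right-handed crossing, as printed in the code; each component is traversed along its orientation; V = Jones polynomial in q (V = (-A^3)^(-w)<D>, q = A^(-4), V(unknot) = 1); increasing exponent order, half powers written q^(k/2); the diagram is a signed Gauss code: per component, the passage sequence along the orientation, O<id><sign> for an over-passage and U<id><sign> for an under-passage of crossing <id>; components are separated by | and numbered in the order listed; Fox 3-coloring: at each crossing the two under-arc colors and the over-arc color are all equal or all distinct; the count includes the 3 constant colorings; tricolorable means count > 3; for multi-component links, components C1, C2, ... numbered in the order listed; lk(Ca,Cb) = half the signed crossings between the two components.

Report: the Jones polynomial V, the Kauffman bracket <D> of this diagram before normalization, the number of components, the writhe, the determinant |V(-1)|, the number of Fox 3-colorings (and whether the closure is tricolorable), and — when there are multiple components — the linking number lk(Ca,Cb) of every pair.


Jones polynomial: V(q) = -q^-5 + q^-4 - q^-3 + 2q^-2 - q^-1 + 2 - q
<D> = -A^-10 + 2A^-6 - A^-2 + 2A^2 - A^6 + A^10 - A^14; writhe -2
components 1, writhe -2 (14 crossings)
3-colorings: 9 of 3^14, det 9 — tricolorable
note: |V(-1)| = 9: so tricolorable, since 3 divides 9


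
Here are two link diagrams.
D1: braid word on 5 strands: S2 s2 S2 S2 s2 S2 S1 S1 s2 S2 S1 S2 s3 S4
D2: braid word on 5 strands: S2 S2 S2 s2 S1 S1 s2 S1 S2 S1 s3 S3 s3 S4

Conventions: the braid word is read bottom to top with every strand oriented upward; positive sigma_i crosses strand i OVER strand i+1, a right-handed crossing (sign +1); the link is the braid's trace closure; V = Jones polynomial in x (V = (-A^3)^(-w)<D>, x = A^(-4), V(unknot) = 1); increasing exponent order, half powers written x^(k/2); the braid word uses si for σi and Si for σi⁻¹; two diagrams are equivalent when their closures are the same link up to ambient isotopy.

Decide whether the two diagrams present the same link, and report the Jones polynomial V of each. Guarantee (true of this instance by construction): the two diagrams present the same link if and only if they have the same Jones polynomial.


equivalent: yes
D1 (bracket A^-10 + 2A^-2 - 2A^2 + A^6 - 2A^10 + A^14; 14 crossings at w = -6): V = x^-8 - 2x^-7 + x^-6 - 2x^-5 + 2x^-4 + x^-2
V(D2) = x^-8 - 2x^-7 + x^-6 - 2x^-5 + 2x^-4 + x^-2  [14 crossings, <D> = A^-10 + 2A^-2 - 2A^2 + A^6 - 2A^10 + A^14, w = -6]
observation: all 2 diagrams share one V(x), hence one class


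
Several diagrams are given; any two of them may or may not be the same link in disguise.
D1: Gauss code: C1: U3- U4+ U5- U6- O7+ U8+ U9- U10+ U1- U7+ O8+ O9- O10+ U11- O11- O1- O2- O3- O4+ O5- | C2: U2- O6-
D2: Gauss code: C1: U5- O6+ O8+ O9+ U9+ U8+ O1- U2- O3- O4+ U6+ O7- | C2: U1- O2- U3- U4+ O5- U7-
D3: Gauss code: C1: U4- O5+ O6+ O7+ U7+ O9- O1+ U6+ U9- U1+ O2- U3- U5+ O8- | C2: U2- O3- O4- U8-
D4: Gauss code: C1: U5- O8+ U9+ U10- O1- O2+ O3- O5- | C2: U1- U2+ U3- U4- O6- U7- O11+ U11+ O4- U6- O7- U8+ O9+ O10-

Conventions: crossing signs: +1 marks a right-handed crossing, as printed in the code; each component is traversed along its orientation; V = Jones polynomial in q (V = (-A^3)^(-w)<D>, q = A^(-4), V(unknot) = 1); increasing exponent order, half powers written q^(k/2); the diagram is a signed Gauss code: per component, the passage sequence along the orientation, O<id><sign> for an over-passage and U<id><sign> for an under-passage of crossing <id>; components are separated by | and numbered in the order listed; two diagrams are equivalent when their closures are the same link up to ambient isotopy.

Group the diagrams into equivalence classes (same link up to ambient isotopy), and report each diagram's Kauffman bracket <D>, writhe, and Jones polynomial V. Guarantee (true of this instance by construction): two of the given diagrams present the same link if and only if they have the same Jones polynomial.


equivalence classes: {D1} | {D2, D3} | {D4}
D1 (bracket A^-7 + A; 11 crossings at w = -3): V = -q^(-5/2) - q^(-1/2)
V(D2) = -q^(-9/2) - q^(-5/2) + q^(-3/2) - q^(-1/2)  (w -1, c 9, <D> = A^-1 - A^3 + A^7 + A^15)
D3 (bracket A^-1 - A^3 + A^7 + A^15; 9 crossings at w = -1): V = -q^(-9/2) - q^(-5/2) + q^(-3/2) - q^(-1/2)
D4 (bracket A^-7 + A^-3 + A - A^9; 11 crossings at w = -3): V = q^(-9/2) - q^(-5/2) - q^(-3/2) - q^(-1/2)
observation: V(q) takes 3 values over 4 diagrams, fixing the grouping


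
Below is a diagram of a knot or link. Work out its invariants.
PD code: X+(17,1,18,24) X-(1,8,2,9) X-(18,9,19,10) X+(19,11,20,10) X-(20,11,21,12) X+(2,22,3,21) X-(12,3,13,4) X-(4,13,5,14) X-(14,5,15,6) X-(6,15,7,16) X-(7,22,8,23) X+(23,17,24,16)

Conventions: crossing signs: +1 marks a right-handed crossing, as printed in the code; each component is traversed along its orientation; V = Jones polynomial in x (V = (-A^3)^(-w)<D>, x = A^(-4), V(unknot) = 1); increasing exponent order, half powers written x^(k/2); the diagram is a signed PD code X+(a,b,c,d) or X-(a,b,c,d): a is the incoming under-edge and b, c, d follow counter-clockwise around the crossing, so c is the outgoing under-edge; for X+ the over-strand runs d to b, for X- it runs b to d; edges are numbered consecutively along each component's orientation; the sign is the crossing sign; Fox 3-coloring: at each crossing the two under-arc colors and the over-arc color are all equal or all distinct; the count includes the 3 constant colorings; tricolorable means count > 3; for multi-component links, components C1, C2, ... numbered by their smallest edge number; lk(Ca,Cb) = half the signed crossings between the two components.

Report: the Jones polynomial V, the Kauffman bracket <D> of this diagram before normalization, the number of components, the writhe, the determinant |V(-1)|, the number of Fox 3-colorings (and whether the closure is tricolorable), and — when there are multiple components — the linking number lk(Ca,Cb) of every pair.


Jones polynomial: V(x) = -x^-8 + x^-7 - 2x^-6 + 3x^-5 - 3x^-4 + 4x^-3 - 2x^-2 + 2x^-1 - 1
<D> = -A^-12 + 2A^-8 - 2A^-4 + 4 - 3A^4 + 3A^8 - 2A^12 + A^16 - A^20; writhe -4
components 1, writhe -4 (12 crossings)
3-colorings: 3 of 3^12, det 19 — not tricolorable
note: w = -4 (over 12 crossings) is diagram-only; (-A^3)^(4) removes it from V


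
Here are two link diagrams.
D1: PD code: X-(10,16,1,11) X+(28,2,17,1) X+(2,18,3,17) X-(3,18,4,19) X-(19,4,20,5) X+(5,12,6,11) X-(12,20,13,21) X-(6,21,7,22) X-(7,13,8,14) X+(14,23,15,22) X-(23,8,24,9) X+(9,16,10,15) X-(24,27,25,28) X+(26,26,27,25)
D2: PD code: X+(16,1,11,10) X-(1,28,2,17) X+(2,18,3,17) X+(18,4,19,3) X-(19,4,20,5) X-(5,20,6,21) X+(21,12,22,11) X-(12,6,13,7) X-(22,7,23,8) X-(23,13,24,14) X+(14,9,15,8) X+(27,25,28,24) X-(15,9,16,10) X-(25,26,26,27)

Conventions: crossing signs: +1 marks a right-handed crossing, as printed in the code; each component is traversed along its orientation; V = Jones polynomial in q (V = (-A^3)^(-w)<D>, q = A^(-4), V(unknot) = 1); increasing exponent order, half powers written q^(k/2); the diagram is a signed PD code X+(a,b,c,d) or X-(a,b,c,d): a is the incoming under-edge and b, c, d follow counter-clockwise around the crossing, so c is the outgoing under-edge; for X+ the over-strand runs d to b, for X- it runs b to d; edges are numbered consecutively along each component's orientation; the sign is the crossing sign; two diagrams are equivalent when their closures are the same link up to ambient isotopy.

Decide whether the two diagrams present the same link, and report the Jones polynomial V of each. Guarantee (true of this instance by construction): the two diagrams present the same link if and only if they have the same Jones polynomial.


equivalent: yes
D1 (bracket A^-6 + A^-2 + A^2 + A^6; 14 crossings at w = -2): V = q^-3 + q^-2 + q^-1 + 1
V(D2) = q^-3 + q^-2 + q^-1 + 1  (w -2, c 14, <D> = A^-6 + A^-2 + A^2 + A^6)
key observation: one V(q) for all 2 diagrams — one class (guaranteed)


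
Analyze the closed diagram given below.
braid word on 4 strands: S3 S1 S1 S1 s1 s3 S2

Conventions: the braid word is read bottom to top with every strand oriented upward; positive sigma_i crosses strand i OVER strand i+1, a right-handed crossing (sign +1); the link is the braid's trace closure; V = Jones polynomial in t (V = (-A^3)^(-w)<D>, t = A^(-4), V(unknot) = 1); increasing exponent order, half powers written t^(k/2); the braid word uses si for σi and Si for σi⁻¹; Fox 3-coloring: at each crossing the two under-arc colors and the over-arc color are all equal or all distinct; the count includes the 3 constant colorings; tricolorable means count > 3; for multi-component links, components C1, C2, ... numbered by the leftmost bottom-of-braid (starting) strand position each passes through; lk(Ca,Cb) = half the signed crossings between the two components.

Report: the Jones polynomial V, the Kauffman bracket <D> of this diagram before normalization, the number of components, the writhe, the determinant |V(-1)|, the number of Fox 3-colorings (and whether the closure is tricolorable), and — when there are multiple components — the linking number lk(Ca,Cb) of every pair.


Jones polynomial: V(t) = t^-3 + t^-2 + t^-1 + 1
<D> = -A^-9 - A^-5 - A^-1 - A^3; writhe -3
components 3, writhe -3 (7 crossings)
linking number lk(C1,C2) = -1
lk(C1,C3): 0
lk(C2,C3) = 0
3-colorings: 9 of 3^8, det 0 — tricolorable
note: the word shrinks to σ3⁻¹ σ1⁻¹ σ1⁻¹ σ3 σ2⁻¹ after cancelling


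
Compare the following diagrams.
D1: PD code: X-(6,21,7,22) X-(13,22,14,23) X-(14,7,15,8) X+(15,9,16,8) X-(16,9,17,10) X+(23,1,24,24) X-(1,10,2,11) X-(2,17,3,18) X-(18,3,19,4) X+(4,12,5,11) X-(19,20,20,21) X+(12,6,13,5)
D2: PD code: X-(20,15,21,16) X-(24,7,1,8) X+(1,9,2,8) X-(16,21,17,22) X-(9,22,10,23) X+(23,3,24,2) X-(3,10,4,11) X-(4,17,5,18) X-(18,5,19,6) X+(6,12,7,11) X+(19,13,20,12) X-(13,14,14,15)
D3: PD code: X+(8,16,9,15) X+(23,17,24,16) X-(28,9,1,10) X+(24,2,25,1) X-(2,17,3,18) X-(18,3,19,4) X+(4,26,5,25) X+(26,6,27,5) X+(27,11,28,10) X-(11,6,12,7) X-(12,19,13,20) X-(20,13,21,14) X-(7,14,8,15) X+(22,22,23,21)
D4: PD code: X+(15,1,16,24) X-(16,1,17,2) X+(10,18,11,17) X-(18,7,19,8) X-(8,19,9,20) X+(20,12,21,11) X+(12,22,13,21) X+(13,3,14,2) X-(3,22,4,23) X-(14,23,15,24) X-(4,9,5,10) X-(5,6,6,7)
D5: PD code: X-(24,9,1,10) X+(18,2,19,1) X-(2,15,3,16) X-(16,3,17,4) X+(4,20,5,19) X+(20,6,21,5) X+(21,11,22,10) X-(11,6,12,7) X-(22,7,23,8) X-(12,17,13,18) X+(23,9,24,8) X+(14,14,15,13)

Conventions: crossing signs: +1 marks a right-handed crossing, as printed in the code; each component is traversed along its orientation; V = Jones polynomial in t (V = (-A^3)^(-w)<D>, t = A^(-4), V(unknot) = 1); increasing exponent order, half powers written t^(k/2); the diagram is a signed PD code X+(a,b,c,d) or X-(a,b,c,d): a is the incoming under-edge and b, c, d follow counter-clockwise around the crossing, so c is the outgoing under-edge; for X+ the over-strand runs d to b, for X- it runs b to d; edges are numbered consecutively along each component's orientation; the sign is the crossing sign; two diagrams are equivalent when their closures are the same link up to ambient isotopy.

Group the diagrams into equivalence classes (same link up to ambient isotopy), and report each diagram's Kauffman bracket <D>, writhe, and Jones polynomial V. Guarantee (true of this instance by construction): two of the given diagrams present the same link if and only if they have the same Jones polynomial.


classes: {D1, D2} | {D3, D4, D5}
V(D1) = -t^-6 + t^-5 - t^-4 + 2t^-3 - t^-2 + t^-1  [12 crossings, <D> = A^-8 - A^-4 + 2 - A^4 + A^8 - A^12, w = -4]
V(D2) = -t^-6 + t^-5 - t^-4 + 2t^-3 - t^-2 + t^-1  (w -4, c 12, <D> = A^-8 - A^-4 + 2 - A^4 + A^8 - A^12)
V(D3) = -t^-3 + 2t^-2 - 2t^-1 + 3 - 2t + 2t^2 - t^3  [14 crossings, <D> = -A^-12 + 2A^-8 - 2A^-4 + 3 - 2A^4 + 2A^8 - A^12, w = 0]
V(D4) = -t^-3 + 2t^-2 - 2t^-1 + 3 - 2t + 2t^2 - t^3  (w -2, c 12, <D> = -A^-18 + 2A^-14 - 2A^-10 + 3A^-6 - 2A^-2 + 2A^2 - A^6)
V(D5) = -t^-3 + 2t^-2 - 2t^-1 + 3 - 2t + 2t^2 - t^3  (w 0, c 12, <D> = -A^-12 + 2A^-8 - 2A^-4 + 3 - 2A^4 + 2A^8 - A^12)
note: comparing 5 Jones polynomials yields 2 groups


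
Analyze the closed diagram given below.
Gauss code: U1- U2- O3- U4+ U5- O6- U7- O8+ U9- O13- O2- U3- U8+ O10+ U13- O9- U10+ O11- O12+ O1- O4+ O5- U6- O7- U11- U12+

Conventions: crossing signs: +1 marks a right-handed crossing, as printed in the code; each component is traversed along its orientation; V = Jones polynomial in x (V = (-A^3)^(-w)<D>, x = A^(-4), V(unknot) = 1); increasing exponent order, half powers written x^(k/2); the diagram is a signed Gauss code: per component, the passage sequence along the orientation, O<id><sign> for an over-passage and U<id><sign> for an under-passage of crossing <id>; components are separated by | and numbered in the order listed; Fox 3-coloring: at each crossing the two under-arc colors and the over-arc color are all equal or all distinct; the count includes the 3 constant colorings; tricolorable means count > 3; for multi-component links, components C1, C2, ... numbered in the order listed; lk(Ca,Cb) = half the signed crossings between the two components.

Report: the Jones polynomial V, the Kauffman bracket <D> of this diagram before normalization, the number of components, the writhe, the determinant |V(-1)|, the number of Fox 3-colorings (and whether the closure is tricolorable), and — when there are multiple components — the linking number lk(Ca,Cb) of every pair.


V(x) = -x^-8 + 2x^-7 - 3x^-6 + 4x^-5 - 4x^-4 + 4x^-3 - 3x^-2 + 2x^-1
bracket: -2A^-11 + 3A^-7 - 4A^-3 + 4A - 4A^5 + 3A^9 - 2A^13 + A^17, w = -5
1 component, writhe -5, over 13 crossings
det 23, colorings 3 of 3^13 — not tricolorable
observation: the span of V is 7, forcing >= 7 crossings in any diagram


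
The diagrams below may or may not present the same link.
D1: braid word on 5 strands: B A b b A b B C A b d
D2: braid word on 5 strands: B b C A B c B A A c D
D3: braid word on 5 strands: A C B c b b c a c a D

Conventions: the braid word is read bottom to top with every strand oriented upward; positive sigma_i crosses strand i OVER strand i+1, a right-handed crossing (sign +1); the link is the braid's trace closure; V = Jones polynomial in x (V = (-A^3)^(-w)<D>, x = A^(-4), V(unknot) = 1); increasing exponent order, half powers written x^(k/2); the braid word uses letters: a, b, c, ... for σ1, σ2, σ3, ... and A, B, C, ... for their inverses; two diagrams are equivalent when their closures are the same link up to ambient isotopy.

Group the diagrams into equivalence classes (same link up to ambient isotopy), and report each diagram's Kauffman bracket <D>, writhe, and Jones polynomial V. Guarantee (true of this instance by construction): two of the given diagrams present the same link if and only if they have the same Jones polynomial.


grouping into links: {D1} | {D2} | {D3}
V(D1) = x^(-7/2) - x^(-5/2) + x^(-3/2) - 2x^(-1/2) - x^(3/2)  (w -1, c 11, <D> = A^-9 + 2A^-1 - A^3 + A^7 - A^11)
D2 (bracket A^-9 + 2A^-1 - A^3 + A^7 - A^11; 11 crossings at w = -5): V = x^(-13/2) - x^(-11/2) + x^(-9/2) - 2x^(-7/2) - x^(-3/2)
V(D3) = -x^(1/2) + x^(3/2) - x^(5/2) - x^(9/2)  [11 crossings, <D> = A^-9 + A^-1 - A^3 + A^7, w = +3]
why: 3 classes among 3 diagrams; unequal V(x) rules out equality


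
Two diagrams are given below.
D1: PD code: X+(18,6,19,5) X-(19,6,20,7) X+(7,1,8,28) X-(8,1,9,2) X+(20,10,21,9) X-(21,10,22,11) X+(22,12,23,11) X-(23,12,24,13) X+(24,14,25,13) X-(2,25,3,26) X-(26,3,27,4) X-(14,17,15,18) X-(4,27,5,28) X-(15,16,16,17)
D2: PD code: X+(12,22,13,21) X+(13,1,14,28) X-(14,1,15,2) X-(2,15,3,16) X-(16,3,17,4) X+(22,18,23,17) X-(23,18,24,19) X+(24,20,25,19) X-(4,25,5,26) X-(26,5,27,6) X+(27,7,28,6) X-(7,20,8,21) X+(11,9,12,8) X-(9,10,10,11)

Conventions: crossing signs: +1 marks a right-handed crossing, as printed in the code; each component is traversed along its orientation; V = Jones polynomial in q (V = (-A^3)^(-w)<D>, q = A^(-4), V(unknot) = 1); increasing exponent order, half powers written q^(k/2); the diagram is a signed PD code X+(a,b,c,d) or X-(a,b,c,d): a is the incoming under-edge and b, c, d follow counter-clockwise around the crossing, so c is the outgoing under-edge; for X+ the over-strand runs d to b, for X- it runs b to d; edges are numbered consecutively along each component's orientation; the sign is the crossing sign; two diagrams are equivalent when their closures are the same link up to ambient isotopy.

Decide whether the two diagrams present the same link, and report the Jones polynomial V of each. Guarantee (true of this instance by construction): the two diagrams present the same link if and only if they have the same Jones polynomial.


same link: yes
V(D1) = -q^-4 + q^-3 + q^-1  [14 crossings, <D> = A^-8 + 1 - A^4, w = -4]
D2 (bracket A^-2 + A^6 - A^10; 14 crossings at w = -2): V = -q^-4 + q^-3 + q^-1
note: from 14 to 14 crossings by R-moves: one link, two diagrams


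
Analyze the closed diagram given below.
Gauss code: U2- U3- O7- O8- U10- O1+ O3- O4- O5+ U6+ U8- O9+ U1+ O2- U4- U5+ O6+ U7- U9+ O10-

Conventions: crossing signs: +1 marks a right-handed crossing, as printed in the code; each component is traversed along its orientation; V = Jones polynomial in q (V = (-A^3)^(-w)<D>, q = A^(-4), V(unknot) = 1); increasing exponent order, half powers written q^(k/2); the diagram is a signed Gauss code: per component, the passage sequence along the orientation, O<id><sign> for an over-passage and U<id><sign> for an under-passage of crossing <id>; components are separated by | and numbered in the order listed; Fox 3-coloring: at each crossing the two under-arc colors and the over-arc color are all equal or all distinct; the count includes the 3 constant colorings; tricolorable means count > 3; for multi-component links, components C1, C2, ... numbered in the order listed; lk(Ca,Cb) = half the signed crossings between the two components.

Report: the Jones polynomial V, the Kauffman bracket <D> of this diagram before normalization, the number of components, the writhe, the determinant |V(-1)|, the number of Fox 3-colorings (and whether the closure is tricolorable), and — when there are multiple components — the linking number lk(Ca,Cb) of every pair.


V(q) = -q^-5 + q^-4 - q^-3 + 2q^-2 - q^-1 + 2 - q
bracket: -A^-10 + 2A^-6 - A^-2 + 2A^2 - A^6 + A^10 - A^14, w = -2
1 component, writhe -2, over 10 crossings
det 9, colorings 9 of 3^10 — tricolorable
observation: det 9 = |V(-1)|; divisible by 3, so tricolorable


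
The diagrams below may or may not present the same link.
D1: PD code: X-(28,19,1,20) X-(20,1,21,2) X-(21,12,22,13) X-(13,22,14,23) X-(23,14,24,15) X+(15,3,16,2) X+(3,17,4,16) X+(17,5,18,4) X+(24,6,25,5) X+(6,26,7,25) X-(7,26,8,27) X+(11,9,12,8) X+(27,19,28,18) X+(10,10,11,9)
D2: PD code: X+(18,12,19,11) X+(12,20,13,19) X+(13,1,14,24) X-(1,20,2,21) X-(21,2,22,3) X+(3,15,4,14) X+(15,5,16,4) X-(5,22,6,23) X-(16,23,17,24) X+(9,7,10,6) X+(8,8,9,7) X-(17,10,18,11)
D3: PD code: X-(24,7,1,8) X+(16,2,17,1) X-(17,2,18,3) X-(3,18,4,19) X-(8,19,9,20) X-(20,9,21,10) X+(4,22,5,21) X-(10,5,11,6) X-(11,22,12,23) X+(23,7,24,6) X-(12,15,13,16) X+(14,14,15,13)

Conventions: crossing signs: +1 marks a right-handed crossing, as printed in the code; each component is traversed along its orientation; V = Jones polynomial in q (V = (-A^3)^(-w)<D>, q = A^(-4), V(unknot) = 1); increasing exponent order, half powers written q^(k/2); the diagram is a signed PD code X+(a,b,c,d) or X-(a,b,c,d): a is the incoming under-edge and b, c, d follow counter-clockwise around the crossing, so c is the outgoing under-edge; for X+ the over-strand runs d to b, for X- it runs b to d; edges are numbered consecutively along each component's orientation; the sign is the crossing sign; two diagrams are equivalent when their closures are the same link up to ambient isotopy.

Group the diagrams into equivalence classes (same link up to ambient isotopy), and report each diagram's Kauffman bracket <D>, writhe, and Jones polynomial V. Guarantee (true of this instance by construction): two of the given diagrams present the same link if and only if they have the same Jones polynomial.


equivalence classes: {D1} | {D2} | {D3}
D1 (bracket -A^-6 + 2A^-2 - 2A^2 + 3A^6 - 2A^10 + 2A^14 - A^18; 14 crossings at w = +2): V = -q^-3 + 2q^-2 - 2q^-1 + 3 - 2q + 2q^2 - q^3
V(D2) = -q^-3 + q^-2 - q^-1 + 3 - q + q^2 - q^3  [12 crossings, <D> = -A^-6 + A^-2 - A^2 + 3A^6 - A^10 + A^14 - A^18, w = +2]
D3 (bracket A^-8 - A^-4 + 2 - A^4 + A^8 - A^12; 12 crossings at w = -4): V = -q^-6 + q^-5 - q^-4 + 2q^-3 - q^-2 + q^-1
key observation: 3 values of V(q) split the 3 diagrams


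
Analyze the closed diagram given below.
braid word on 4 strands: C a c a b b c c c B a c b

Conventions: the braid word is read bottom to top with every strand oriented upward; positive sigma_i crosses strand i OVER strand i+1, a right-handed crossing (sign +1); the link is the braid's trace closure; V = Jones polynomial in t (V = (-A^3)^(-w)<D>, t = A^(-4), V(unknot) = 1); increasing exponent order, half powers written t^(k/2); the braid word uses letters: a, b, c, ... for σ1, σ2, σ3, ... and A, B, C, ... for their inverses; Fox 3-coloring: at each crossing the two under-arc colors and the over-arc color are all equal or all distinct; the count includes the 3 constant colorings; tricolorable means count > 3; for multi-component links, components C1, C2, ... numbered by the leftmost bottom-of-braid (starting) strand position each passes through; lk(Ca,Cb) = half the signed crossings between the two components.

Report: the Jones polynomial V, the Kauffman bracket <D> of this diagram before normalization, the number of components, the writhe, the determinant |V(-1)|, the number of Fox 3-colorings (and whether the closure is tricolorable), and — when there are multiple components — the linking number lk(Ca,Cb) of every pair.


V(t) = t^3 - t^4 + 3t^5 - 4t^6 + 5t^7 - 5t^8 + 5t^9 - 4t^10 + 2t^11 - t^12
bracket: A^-21 - 2A^-17 + 4A^-13 - 5A^-9 + 5A^-5 - 5A^-1 + 4A^3 - 3A^7 + A^11 - A^15, w = +9
1 component, writhe +9, over 13 crossings
det 31, colorings 3 of 3^13 — not tricolorable
observation: w = +9 (over 13 crossings) is diagram-only; (-A^3)^(-9) removes it from V


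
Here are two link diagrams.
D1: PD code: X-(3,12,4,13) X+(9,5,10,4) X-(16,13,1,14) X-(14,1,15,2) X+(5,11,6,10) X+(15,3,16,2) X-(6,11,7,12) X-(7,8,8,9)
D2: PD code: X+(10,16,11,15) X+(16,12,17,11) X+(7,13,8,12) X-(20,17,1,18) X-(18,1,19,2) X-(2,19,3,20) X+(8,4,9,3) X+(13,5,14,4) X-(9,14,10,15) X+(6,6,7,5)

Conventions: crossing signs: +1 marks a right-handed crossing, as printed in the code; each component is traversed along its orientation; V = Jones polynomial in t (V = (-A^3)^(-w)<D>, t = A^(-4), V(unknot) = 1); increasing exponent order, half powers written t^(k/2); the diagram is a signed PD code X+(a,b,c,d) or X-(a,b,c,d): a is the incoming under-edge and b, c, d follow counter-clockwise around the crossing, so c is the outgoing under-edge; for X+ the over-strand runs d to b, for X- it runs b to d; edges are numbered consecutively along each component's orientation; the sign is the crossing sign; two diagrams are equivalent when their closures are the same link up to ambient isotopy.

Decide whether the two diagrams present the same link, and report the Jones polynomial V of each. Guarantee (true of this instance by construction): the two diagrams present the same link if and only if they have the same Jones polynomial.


equivalent: no
V(D1) = 1  (w -2, c 8, <D> = A^-6)
V(D2) = -t^-3 + t^-2 - t^-1 + 3 - t + t^2 - t^3  (w +2, c 10, <D> = -A^-6 + A^-2 - A^2 + 3A^6 - A^10 + A^14 - A^18)
why: V(t) takes 2 values over 2 diagrams, fixing the grouping


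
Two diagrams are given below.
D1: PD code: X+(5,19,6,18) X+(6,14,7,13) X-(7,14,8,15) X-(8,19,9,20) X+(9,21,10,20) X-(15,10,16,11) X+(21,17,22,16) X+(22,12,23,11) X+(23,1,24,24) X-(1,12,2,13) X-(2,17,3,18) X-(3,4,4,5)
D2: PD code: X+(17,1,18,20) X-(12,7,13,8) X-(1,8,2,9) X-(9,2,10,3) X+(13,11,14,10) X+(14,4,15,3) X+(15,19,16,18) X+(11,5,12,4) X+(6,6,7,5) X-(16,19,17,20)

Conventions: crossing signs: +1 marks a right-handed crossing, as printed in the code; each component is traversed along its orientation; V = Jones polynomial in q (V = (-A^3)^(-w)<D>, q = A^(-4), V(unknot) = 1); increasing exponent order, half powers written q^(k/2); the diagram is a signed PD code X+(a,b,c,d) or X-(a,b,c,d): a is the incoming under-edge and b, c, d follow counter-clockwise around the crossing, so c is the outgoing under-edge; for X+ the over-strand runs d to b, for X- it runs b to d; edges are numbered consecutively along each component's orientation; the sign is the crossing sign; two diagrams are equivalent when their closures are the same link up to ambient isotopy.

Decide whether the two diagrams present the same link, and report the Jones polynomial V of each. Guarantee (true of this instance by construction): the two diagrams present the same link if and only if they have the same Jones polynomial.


equivalent: yes
V(D1) = 1  (w 0, c 12, <D> = 1)
D2 (bracket A^6; 10 crossings at w = +2): V = 1
why: all 2 diagrams share one V(q), hence one class


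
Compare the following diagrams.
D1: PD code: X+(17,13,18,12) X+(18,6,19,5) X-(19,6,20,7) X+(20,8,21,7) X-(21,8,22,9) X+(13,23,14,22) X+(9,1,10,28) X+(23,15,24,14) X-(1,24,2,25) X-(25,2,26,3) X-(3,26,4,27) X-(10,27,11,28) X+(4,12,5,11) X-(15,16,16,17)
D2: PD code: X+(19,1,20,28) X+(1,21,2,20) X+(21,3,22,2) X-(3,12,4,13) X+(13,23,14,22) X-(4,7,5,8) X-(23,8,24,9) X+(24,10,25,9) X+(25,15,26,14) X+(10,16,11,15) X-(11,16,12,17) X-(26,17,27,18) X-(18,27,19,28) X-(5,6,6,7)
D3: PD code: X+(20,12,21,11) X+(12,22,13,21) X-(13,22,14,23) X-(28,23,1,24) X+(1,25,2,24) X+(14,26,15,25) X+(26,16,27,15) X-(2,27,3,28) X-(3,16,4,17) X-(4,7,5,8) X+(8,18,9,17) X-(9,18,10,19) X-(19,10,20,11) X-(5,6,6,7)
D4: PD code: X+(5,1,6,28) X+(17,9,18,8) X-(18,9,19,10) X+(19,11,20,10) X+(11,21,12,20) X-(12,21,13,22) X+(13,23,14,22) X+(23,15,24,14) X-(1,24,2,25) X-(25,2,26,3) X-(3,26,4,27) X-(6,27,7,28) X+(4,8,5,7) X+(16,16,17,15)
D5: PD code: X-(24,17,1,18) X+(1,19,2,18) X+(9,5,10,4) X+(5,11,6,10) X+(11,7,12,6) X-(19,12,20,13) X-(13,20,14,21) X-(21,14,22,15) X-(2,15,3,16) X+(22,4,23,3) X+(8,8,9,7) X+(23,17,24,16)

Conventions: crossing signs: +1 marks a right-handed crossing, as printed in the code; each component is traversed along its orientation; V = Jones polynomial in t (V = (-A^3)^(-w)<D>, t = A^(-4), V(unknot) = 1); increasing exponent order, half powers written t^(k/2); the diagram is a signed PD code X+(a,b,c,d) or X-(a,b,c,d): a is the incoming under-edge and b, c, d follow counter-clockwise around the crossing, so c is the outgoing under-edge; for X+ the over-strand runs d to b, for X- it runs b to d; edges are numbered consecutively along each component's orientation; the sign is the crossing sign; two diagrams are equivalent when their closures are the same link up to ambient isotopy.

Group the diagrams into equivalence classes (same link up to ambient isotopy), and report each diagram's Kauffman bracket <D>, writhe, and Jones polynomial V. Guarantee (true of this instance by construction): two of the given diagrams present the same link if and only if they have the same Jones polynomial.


classes: {D1, D4, D5} | {D2} | {D3}
V(D1) = -t^-3 + t^-2 - t^-1 + 3 - t + t^2 - t^3  [14 crossings, <D> = -A^-12 + A^-8 - A^-4 + 3 - A^4 + A^8 - A^12, w = 0]
V(D2) = t + t^3 - t^4  (w 0, c 14, <D> = -A^-16 + A^-12 + A^-4)
V(D3) = 1  (w -2, c 14, <D> = A^-6)
D4 (bracket -A^-6 + A^-2 - A^2 + 3A^6 - A^10 + A^14 - A^18; 14 crossings at w = +2): V = -t^-3 + t^-2 - t^-1 + 3 - t + t^2 - t^3
V(D5) = -t^-3 + t^-2 - t^-1 + 3 - t + t^2 - t^3  (w +2, c 12, <D> = -A^-6 + A^-2 - A^2 + 3A^6 - A^10 + A^14 - A^18)
note: comparing 5 Jones polynomials yields 3 groups


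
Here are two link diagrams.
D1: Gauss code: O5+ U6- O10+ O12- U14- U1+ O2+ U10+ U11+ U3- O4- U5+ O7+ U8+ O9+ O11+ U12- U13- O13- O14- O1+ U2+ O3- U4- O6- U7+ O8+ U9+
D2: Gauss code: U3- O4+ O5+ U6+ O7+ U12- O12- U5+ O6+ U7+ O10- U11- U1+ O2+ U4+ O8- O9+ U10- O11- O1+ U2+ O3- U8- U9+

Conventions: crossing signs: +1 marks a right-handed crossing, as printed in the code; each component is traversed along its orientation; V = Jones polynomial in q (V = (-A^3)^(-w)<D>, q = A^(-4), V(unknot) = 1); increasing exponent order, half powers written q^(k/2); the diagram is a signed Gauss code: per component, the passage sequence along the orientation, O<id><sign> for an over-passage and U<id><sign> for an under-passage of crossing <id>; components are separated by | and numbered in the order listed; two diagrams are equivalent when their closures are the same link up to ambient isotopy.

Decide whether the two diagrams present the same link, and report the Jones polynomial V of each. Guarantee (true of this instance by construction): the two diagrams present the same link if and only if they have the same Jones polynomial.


same link: no
V(D1) = q^-1 - 1 + 2q - 2q^2 + 2q^3 - 2q^4 + q^5  [14 crossings, <D> = A^-14 - 2A^-10 + 2A^-6 - 2A^-2 + 2A^2 - A^6 + A^10, w = +2]
V(D2) = q + q^3 - q^4  (w +2, c 12, <D> = -A^-10 + A^-6 + A^2)
note: 2 classes among 2 diagrams; unequal V(q) rules out equality


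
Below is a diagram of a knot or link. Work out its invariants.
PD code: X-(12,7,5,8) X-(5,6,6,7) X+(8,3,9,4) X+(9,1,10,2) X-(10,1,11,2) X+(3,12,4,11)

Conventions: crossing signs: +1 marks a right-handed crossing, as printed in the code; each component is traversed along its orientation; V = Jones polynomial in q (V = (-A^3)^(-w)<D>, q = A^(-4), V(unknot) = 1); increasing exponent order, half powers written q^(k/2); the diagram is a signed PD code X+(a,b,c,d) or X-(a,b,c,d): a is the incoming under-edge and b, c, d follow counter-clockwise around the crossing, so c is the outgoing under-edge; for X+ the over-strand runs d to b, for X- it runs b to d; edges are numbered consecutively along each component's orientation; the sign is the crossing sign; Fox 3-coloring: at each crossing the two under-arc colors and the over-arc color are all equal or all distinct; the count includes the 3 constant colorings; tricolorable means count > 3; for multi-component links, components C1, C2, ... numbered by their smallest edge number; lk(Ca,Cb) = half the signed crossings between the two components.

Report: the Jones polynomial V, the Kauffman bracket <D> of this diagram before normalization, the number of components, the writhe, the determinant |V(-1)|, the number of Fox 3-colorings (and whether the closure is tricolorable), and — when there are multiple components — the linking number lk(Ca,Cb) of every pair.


Jones polynomial: V(q) = 1 + q + q^2 + q^3
<D> = A^-12 + A^-8 + A^-4 + 1; writhe 0
components 3, writhe 0 (6 crossings)
linking number lk(C1,C2) = 0
lk(C1,C3): 0
lk(C2,C3) = +1
3-colorings: 9 of 3^7, det 0 — tricolorable
note: w = 0 (over 6 crossings) is diagram-only; (-A^3)^(0) removes it from V
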